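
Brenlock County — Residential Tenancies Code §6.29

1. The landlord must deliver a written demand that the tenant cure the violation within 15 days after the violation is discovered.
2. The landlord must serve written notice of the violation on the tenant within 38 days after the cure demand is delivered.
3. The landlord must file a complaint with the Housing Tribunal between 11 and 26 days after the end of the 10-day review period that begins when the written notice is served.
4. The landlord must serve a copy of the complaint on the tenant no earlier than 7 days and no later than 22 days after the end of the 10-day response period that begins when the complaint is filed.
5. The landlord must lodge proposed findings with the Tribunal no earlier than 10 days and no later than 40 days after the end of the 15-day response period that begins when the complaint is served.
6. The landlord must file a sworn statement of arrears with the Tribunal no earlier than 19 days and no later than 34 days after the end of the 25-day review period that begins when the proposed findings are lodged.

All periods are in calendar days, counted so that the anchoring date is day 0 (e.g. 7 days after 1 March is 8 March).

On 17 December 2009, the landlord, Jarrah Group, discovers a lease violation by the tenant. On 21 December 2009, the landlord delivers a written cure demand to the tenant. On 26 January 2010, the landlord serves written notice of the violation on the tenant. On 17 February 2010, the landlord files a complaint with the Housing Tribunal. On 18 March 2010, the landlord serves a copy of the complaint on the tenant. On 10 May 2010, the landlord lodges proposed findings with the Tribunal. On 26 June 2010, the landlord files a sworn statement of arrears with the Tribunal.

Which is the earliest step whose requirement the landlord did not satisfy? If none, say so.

None — every step was satisfied

(1) due by 17 December 2009 + 15 days = 1 January 2010; completed 21 December 2009, before the deadline.
(2) due by 21 December 2009 + 38 days = 28 January 2010; 26 January 2010 is within that limit.
(3) the permitted window runs from 5 February 2010 + 11 = 16 February 2010 to 5 February 2010 + 26 = 3 March 2010; done 17 February 2010 — within the window.
(4) the permitted window runs from 27 February 2010 + 7 = 6 March 2010 to 27 February 2010 + 22 = 21 March 2010; 18 March 2010 falls inside that range.
(5) the permitted window runs from 2 April 2010 + 10 = 12 April 2010 to 2 April 2010 + 40 = 12 May 2010; done 10 May 2010, which is between those dates.
(6) the permitted window runs from 4 June 2010 + 19 = 23 June 2010 to 4 June 2010 + 34 = 8 July 2010; 26 June 2010 falls inside that range.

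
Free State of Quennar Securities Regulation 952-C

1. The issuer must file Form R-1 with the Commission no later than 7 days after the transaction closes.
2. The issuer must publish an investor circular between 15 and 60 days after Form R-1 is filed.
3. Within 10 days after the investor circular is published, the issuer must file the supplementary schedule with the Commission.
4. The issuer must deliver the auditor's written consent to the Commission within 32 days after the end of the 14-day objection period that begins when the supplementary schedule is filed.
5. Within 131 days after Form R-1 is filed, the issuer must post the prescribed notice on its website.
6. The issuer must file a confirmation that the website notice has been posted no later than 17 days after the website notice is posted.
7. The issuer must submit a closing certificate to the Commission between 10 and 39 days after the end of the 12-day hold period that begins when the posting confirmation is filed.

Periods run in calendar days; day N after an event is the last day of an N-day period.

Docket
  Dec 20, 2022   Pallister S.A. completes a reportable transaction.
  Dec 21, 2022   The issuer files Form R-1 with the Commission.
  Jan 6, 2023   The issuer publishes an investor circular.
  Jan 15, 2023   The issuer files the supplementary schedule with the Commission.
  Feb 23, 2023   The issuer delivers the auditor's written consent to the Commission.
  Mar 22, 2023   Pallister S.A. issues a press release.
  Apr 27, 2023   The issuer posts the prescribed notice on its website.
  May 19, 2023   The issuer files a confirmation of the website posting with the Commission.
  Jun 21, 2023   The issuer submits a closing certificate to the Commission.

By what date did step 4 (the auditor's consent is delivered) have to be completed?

The supplementary schedule is filed on Jan 15, 2023; the 14-day objection period therefore ends Jan 29, 2023, and step 4 runs from that date. 32 days after Jan 29, 2023 is Mar 2, 2023.

Mar 2, 2023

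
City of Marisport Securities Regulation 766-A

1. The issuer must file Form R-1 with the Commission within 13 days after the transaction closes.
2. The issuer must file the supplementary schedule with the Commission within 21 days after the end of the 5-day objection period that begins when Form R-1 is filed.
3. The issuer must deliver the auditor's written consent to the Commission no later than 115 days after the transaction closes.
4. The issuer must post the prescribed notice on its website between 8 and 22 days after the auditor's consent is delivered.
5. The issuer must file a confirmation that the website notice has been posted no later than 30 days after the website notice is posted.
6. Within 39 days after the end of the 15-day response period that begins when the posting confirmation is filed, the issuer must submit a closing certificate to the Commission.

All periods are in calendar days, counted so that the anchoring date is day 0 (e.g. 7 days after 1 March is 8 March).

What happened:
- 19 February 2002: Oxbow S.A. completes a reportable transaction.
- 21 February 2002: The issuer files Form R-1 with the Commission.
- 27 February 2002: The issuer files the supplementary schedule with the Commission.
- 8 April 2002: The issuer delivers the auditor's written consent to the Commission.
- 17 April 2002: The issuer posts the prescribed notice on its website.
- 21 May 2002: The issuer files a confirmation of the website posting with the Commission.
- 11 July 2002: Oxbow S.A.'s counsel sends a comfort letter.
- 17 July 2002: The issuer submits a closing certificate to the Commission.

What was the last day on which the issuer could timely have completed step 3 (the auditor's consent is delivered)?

Step 3 runs from 19 February 2002, when the transaction closes. 115 days after 19 February 2002 is 14 June 2002.

14 June 2002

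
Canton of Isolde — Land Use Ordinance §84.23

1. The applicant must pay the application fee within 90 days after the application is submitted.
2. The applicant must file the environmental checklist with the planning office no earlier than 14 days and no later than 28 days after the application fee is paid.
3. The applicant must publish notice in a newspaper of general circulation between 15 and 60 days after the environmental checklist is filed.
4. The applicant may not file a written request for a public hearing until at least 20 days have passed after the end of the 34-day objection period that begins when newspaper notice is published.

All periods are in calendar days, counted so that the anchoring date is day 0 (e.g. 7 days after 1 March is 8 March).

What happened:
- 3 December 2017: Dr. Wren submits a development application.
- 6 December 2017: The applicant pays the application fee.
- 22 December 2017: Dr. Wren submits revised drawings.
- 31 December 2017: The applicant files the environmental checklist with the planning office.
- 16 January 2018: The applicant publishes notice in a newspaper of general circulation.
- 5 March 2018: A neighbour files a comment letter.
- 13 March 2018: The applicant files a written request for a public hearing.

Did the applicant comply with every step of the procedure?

Step 1 — counting 90 days from 3 December 2017 (when the application is submitted) gives a deadline of 3 March 2018; 6 December 2017 is within that limit.
Step 2 — 14 and 28 days from 6 December 2017 (when the application fee is paid) are 20 December 2017 and 3 January 2018 respectively; done 31 December 2017, which is between those dates.
Step 3 — 15 and 60 days from 31 December 2017 (when the environmental checklist is filed) are 15 January 2018 and 1 March 2018 respectively; done 16 January 2018 — within the window.
Step 4 — must wait 20 days from 19 February 2018 (end of the 34-day objection period, which began when newspaper notice is published on 16 January 2018), so not before 11 March 2018; done 13 March 2018, after the minimum wait.

Yes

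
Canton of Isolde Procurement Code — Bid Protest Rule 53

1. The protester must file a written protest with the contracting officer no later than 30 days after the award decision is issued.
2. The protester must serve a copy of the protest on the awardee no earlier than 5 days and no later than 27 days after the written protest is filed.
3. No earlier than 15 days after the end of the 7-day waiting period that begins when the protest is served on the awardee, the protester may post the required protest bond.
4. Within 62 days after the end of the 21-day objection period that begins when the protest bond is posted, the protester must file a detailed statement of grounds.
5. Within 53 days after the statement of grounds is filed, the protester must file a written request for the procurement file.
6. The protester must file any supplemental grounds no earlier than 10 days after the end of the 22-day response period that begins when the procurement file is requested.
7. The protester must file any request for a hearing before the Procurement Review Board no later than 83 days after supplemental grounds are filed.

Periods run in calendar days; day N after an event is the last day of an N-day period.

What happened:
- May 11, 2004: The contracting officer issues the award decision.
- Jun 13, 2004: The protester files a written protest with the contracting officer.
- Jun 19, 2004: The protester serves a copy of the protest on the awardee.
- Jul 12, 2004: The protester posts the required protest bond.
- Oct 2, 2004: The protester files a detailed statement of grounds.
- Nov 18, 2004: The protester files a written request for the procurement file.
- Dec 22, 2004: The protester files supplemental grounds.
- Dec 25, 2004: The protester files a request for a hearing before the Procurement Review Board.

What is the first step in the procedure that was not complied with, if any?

Step 1

Step 1 — counting 30 days from May 11, 2004 (when the award decision is issued) gives a deadline of Jun 10, 2004; not done until Jun 13, 2004, 3 days after the deadline.
The procedure was therefore not followed at step 1.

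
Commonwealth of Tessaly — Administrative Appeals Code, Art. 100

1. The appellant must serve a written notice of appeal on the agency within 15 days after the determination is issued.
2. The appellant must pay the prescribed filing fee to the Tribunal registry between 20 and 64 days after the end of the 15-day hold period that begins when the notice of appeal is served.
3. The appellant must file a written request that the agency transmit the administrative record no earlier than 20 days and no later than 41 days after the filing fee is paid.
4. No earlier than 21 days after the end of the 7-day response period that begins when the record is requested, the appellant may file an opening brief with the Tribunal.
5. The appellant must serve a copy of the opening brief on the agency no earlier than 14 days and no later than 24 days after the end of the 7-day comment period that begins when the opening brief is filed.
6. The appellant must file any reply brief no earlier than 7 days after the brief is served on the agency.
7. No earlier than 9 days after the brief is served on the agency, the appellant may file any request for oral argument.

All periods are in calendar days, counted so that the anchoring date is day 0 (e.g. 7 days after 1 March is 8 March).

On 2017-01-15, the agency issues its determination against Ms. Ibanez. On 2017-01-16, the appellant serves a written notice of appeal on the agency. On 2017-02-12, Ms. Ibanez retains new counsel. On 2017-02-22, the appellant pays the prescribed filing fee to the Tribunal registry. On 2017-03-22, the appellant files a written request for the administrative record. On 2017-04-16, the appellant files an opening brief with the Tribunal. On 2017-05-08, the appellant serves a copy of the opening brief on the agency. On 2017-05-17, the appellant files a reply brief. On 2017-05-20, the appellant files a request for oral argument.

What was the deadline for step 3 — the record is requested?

Step 3 runs from 2017-02-22, when the filing fee is paid. The window is 20–41 days after 2017-02-22; it closes on 2017-04-04.

2017-04-04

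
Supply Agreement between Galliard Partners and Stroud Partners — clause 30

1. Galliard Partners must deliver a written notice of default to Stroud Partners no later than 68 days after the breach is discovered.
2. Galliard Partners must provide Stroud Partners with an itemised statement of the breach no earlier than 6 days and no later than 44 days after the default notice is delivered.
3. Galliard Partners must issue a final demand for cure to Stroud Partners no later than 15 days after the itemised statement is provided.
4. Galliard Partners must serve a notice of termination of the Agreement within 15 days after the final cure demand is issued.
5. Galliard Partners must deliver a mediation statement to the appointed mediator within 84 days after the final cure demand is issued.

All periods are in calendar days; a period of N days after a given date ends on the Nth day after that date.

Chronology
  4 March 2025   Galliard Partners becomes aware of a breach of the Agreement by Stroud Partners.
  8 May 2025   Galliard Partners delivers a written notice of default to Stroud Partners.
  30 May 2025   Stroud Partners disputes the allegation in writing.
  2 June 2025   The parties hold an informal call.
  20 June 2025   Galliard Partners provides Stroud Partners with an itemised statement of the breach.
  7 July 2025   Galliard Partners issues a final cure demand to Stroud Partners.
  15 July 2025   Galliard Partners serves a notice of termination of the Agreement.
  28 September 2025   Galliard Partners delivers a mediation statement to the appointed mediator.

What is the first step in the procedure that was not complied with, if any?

Step 1 — counting 68 days from 4 March 2025 (when the breach is discovered) gives a deadline of 11 May 2025; done 8 May 2025 — timely.
Step 2 — 6 and 44 days from 8 May 2025 (when the default notice is delivered) are 14 May 2025 and 21 June 2025 respectively; done 20 June 2025, which is between those dates.
Step 3 — counting 15 days from 20 June 2025 (when the itemised statement is provided) gives a deadline of 5 July 2025; 7 July 2025 misses that deadline by 2 days.
The analysis stops there.

Step 3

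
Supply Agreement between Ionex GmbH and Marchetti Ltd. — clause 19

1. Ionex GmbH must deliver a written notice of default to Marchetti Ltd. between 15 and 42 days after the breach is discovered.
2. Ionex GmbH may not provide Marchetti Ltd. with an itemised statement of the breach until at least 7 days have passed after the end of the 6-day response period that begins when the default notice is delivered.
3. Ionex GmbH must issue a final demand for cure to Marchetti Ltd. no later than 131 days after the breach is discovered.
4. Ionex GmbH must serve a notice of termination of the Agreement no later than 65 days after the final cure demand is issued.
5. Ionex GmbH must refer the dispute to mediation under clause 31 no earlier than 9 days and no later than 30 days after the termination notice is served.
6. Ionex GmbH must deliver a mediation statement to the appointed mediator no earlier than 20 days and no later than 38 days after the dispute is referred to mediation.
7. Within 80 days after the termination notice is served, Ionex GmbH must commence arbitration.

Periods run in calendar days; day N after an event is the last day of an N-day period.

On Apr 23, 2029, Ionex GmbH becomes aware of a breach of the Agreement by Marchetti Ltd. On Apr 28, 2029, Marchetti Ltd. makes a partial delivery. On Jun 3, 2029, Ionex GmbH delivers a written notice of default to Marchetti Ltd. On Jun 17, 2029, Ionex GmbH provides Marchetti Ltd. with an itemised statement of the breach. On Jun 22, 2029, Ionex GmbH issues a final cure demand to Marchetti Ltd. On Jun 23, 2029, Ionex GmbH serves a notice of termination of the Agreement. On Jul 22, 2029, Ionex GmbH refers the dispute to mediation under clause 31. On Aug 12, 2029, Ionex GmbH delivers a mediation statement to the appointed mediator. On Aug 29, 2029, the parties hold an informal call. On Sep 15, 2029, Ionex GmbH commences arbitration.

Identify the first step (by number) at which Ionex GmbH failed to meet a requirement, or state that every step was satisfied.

Step 7

Step 1 — 15 and 42 days from Apr 23, 2029 (when the breach is discovered) are May 8, 2029 and Jun 4, 2029 respectively; done Jun 3, 2029 — within the window.
Step 2 — must wait 7 days from Jun 9, 2029 (end of the 6-day response period, which began when the default notice is delivered on Jun 3, 2029), so not before Jun 16, 2029; done Jun 17, 2029, after the minimum wait.
Step 3 — counting 131 days from Apr 23, 2029 (when the breach is discovered) gives a deadline of Sep 1, 2029; Jun 22, 2029 is within that limit.
Step 4 — counting 65 days from Jun 22, 2029 (when the final cure demand is issued) gives a deadline of Aug 26, 2029; completed Jun 23, 2029, before the deadline.
Step 5 — 9 and 30 days from Jun 23, 2029 (when the termination notice is served) are Jul 2, 2029 and Jul 23, 2029 respectively; Jul 22, 2029 falls inside that range.
Step 6 — 20 and 38 days from Jul 22, 2029 (when the dispute is referred to mediation) are Aug 11, 2029 and Aug 29, 2029 respectively; done Aug 12, 2029, which is between those dates.
Step 7 — counting 80 days from Jun 23, 2029 (when the termination notice is served) gives a deadline of Sep 11, 2029; done Sep 15, 2029 — 4 days late.
No need to go further; step 7 was not satisfied.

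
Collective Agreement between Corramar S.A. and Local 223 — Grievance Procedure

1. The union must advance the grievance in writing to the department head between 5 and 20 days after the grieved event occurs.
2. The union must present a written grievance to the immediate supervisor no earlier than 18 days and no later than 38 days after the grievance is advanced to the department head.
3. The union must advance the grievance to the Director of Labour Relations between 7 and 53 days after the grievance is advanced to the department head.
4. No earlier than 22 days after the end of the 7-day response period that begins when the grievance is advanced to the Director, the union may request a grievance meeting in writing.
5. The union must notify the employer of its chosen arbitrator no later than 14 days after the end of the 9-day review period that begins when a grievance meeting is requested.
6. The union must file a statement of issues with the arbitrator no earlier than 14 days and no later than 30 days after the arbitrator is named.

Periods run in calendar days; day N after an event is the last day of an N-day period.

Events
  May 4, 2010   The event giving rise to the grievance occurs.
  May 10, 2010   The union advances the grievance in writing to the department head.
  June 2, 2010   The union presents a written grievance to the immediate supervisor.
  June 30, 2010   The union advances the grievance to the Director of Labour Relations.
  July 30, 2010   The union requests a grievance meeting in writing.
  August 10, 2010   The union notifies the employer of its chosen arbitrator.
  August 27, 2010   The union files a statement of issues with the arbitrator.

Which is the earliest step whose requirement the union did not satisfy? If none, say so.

(1) the permitted window runs from May 4, 2010 + 5 = May 9, 2010 to May 4, 2010 + 20 = May 24, 2010; done May 10, 2010, which is between those dates.
(2) the permitted window runs from May 10, 2010 + 18 = May 28, 2010 to May 10, 2010 + 38 = June 17, 2010; done June 2, 2010 — within the window.
(3) the permitted window runs from May 10, 2010 + 7 = May 17, 2010 to May 10, 2010 + 53 = July 2, 2010; done June 30, 2010, which is between those dates.
(4) permitted from July 7, 2010 + 22 days = July 29, 2010 onward; done July 30, 2010, after the minimum wait.
(5) due by August 8, 2010 + 14 days = August 22, 2010; done August 10, 2010 — timely.
(6) the permitted window runs from August 10, 2010 + 14 = August 24, 2010 to August 10, 2010 + 30 = September 9, 2010; done August 27, 2010, which is between those dates.

None — every step was satisfied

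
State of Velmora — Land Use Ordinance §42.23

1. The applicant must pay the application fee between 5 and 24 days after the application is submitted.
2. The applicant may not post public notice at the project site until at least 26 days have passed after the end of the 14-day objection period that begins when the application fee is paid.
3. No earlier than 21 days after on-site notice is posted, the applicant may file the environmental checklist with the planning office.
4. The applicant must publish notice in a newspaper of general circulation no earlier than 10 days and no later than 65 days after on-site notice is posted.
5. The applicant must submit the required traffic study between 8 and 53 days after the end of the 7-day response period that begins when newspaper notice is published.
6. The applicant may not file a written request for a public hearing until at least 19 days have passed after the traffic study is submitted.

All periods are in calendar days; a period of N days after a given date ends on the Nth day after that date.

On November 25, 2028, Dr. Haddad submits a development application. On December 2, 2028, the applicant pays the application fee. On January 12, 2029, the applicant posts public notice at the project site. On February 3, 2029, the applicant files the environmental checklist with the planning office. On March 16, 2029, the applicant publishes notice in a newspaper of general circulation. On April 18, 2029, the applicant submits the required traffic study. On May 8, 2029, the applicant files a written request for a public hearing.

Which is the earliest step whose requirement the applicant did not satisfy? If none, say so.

None — every step was satisfied

Step 1 — 5 and 24 days from November 25, 2028 (when the application is submitted) are November 30, 2028 and December 19, 2028 respectively; December 2, 2028 falls inside that range.
Step 2 — must wait 26 days from December 16, 2028 (end of the 14-day objection period, which began when the application fee is paid on December 2, 2028), so not before January 11, 2029; done January 12, 2029 — permitted.
Step 3 — must wait 21 days from January 12, 2029 (when on-site notice is posted), so not before February 2, 2029; done February 3, 2029 — permitted.
Step 4 — 10 and 65 days from January 12, 2029 (when on-site notice is posted) are January 22, 2029 and March 18, 2029 respectively; done March 16, 2029 — within the window.
Step 5 — 8 and 53 days from March 23, 2029 (end of the 7-day response period, which began when newspaper notice is published on March 16, 2029) are March 31, 2029 and May 15, 2029 respectively; done April 18, 2029, which is between those dates.
Step 6 — must wait 19 days from April 18, 2029 (when the traffic study is submitted), so not before May 7, 2029; done May 8, 2029 — permitted.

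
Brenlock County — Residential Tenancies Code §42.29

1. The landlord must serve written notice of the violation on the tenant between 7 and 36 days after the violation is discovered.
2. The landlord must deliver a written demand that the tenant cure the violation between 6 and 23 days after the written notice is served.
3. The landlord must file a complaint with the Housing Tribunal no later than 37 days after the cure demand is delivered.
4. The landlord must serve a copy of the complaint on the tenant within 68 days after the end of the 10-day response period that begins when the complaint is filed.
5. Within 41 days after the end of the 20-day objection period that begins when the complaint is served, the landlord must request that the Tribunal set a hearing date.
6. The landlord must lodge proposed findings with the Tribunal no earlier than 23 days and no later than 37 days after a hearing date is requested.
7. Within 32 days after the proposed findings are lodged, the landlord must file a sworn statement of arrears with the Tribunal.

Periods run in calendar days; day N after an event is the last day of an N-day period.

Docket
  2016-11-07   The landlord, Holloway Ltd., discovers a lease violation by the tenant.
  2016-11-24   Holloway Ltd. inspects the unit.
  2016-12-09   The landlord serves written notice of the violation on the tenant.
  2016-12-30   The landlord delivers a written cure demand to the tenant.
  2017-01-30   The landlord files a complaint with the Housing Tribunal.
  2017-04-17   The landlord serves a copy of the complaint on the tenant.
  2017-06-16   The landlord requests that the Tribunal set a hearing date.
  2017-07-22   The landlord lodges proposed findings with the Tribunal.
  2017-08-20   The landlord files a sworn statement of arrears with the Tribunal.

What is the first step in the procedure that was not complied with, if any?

None — every step was satisfied

(1) the permitted window runs from 2016-11-07 + 7 = 2016-11-14 to 2016-11-07 + 36 = 2016-12-13; 2016-12-09 falls inside that range.
(2) the permitted window runs from 2016-12-09 + 6 = 2016-12-15 to 2016-12-09 + 23 = 2017-01-01; done 2016-12-30 — within the window.
(3) due by 2016-12-30 + 37 days = 2017-02-05; 2017-01-30 is within that limit.
(4) due by 2017-02-09 + 68 days = 2017-04-18; done 2017-04-17 — timely.
(5) due by 2017-05-07 + 41 days = 2017-06-17; completed 2017-06-16, before the deadline.
(6) the permitted window runs from 2017-06-16 + 23 = 2017-07-09 to 2017-06-16 + 37 = 2017-07-23; done 2017-07-22 — within the window.
(7) due by 2017-07-22 + 32 days = 2017-08-23; 2017-08-20 is within that limit.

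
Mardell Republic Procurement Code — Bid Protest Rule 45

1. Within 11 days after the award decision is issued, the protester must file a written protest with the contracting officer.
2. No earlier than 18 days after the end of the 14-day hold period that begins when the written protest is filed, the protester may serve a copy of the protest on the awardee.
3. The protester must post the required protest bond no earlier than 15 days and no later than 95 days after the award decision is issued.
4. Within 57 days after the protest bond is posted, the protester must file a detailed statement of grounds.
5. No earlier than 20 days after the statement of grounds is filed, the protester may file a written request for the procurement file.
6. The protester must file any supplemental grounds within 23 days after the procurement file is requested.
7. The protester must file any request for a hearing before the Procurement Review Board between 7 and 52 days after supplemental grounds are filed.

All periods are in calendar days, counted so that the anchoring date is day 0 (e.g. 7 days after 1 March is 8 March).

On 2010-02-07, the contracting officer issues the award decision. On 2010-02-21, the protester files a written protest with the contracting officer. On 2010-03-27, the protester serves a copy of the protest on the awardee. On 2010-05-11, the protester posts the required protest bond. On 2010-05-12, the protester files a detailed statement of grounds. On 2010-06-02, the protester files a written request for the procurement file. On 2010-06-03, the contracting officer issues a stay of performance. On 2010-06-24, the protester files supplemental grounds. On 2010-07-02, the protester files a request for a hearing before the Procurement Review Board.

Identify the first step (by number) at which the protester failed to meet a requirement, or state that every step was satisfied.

(1) due by 2010-02-07 + 11 days = 2010-02-18; 2010-02-21 misses that deadline by 3 days.
The procedure was therefore not followed at step 1.

Step 1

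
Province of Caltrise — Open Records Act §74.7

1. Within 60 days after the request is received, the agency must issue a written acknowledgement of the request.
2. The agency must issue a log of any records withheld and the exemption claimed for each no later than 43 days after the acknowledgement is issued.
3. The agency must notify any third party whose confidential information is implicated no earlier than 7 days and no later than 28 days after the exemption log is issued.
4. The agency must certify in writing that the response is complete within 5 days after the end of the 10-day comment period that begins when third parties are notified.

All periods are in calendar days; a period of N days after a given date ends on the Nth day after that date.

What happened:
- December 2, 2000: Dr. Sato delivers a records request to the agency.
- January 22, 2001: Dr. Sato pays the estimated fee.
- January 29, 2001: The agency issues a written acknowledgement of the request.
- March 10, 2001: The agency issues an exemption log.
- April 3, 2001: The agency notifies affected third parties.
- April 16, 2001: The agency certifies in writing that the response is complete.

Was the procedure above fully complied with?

Yes

(1) due by December 2, 2000 + 60 days = January 31, 2001; done January 29, 2001 — timely.
(2) due by January 29, 2001 + 43 days = March 13, 2001; completed March 10, 2001, before the deadline.
(3) the permitted window runs from March 10, 2001 + 7 = March 17, 2001 to March 10, 2001 + 28 = April 7, 2001; done April 3, 2001, which is between those dates.
(4) due by April 13, 2001 + 5 days = April 18, 2001; completed April 16, 2001, before the deadline.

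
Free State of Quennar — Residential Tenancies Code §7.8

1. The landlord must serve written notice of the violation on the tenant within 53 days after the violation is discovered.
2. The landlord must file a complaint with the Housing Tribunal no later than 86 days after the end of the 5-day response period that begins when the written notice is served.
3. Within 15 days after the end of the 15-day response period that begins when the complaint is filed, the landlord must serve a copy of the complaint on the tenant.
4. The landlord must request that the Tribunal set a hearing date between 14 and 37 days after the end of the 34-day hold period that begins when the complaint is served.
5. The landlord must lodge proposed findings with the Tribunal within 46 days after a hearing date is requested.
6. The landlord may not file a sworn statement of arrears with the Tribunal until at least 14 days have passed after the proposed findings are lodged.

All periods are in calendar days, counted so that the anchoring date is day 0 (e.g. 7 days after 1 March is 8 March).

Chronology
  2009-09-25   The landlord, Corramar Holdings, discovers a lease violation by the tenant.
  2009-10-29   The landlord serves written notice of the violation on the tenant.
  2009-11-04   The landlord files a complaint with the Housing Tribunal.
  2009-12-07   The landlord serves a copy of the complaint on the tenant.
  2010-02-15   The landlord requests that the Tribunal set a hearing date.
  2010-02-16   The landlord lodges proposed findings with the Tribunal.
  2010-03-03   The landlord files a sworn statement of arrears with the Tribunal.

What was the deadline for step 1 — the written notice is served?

Step 1 runs from 2009-09-25, when the violation is discovered. 53 days after 2009-09-25 is 2009-11-17.

2009-11-17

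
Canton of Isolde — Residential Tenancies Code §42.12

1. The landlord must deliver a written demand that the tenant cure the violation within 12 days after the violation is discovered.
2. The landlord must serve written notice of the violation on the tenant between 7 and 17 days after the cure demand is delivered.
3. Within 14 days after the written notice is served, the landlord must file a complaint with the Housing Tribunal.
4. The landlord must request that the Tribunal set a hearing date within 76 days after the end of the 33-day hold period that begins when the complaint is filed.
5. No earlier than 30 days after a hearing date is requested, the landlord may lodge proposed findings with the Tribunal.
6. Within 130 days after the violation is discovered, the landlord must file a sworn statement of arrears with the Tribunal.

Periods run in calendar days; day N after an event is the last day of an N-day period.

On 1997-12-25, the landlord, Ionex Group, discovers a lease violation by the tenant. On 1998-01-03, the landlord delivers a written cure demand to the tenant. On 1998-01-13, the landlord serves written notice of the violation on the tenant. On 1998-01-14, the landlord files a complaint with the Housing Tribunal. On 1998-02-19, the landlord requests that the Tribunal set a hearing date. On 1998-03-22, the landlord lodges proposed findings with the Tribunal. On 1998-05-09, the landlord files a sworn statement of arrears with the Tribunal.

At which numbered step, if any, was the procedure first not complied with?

Step 1 — counting 12 days from 1997-12-25 (when the violation is discovered) gives a deadline of 1998-01-06; completed 1998-01-03, before the deadline.
Step 2 — 7 and 17 days from 1998-01-03 (when the cure demand is delivered) are 1998-01-10 and 1998-01-20 respectively; done 1998-01-13, which is between those dates.
Step 3 — counting 14 days from 1998-01-13 (when the written notice is served) gives a deadline of 1998-01-27; 1998-01-14 is within that limit.
Step 4 — counting 76 days from 1998-02-16 (end of the 33-day hold period, which began when the complaint is filed on 1998-01-14) gives a deadline of 1998-05-03; done 1998-02-19 — timely.
Step 5 — must wait 30 days from 1998-02-19 (when a hearing date is requested), so not before 1998-03-21; done 1998-03-22 — permitted.
Step 6 — counting 130 days from 1997-12-25 (when the violation is discovered) gives a deadline of 1998-05-04; 1998-05-09 misses that deadline by 5 days.

Step 6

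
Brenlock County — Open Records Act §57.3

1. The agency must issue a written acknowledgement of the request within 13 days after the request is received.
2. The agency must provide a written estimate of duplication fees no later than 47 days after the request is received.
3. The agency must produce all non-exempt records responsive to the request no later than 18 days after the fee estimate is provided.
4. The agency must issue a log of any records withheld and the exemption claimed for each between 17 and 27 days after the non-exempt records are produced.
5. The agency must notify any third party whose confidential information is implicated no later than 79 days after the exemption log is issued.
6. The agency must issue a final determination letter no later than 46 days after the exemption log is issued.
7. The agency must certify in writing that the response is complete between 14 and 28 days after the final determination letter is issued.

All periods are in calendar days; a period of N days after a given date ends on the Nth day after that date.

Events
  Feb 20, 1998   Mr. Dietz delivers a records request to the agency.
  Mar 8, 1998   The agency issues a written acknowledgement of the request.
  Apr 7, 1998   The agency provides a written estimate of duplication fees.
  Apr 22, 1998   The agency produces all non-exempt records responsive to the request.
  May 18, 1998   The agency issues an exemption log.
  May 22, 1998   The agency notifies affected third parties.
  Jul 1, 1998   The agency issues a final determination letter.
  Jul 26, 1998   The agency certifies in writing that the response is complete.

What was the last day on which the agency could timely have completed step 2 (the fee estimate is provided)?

Step 2 runs from Feb 20, 1998, when the request is received. 47 days after Feb 20, 1998 is Apr 8, 1998.

Apr 8, 1998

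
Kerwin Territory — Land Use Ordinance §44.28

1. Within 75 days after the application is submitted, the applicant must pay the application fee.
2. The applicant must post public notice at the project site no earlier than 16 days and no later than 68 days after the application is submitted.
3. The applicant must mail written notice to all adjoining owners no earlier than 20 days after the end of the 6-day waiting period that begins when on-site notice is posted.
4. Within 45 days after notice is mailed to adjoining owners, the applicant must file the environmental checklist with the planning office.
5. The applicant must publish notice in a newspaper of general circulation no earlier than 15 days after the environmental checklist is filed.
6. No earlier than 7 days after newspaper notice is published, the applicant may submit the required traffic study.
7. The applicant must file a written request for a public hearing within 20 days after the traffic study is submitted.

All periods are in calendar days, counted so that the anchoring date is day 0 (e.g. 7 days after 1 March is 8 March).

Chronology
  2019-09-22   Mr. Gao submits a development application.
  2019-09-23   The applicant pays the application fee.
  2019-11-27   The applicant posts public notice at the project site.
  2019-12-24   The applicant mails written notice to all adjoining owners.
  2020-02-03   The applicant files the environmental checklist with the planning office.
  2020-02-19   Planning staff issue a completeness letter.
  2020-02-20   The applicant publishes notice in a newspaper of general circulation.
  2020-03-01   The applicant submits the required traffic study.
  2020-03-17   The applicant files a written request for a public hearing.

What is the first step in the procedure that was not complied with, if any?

Step 1: 75 days after 2019-09-22 (when the application is submitted) is 2019-12-06; 2019-09-23 is within that limit.
Step 2: the window is 16–68 days after 2019-09-22 (when the application is submitted), so 2019-10-08 through 2019-11-29; 2019-11-27 falls inside that range.
Step 3: the earliest permitted date is 20 days after 2019-12-03 (end of the 6-day waiting period, which began when on-site notice is posted on 2019-11-27), i.e. 2019-12-23; 2019-12-24 is on or after that date.
Step 4: 45 days after 2019-12-24 (when notice is mailed to adjoining owners) is 2020-02-07; 2020-02-03 is within that limit.
Step 5: the earliest permitted date is 15 days after 2020-02-03 (when the environmental checklist is filed), i.e. 2020-02-18; done 2020-02-20, after the minimum wait.
Step 6: the earliest permitted date is 7 days after 2020-02-20 (when newspaper notice is published), i.e. 2020-02-27; 2020-03-01 is on or after that date.
Step 7: 20 days after 2020-03-01 (when the traffic study is submitted) is 2020-03-21; 2020-03-17 is within that limit.

None — every step was satisfied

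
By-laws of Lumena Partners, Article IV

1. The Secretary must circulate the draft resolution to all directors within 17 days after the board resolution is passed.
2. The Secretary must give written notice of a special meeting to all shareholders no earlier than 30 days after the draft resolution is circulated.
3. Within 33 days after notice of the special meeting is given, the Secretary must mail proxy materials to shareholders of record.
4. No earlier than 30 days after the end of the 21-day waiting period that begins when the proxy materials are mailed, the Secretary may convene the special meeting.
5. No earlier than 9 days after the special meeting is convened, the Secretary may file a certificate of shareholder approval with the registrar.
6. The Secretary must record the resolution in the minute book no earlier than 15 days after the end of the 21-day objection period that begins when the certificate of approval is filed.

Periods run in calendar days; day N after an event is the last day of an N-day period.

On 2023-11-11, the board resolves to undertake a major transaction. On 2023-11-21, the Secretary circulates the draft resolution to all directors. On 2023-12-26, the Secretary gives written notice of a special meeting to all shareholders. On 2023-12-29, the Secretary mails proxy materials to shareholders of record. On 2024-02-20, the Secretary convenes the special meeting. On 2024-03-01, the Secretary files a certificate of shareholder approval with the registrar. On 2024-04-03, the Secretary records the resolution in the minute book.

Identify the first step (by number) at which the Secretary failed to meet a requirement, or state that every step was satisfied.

Step 1 — counting 17 days from 2023-11-11 (when the board resolution is passed) gives a deadline of 2023-11-28; completed 2023-11-21, before the deadline.
Step 2 — must wait 30 days from 2023-11-21 (when the draft resolution is circulated), so not before 2023-12-21; done 2023-12-26, after the minimum wait.
Step 3 — counting 33 days from 2023-12-26 (when notice of the special meeting is given) gives a deadline of 2024-01-28; done 2023-12-29 — timely.
Step 4 — must wait 30 days from 2024-01-19 (end of the 21-day waiting period, which began when the proxy materials are mailed on 2023-12-29), so not before 2024-02-18; 2024-02-20 is on or after that date.
Step 5 — must wait 9 days from 2024-02-20 (when the special meeting is convened), so not before 2024-02-29; 2024-03-01 is on or after that date.
Step 6 — must wait 15 days from 2024-03-22 (end of the 21-day objection period, which began when the certificate of approval is filed on 2024-03-01), so not before 2024-04-06; done 2024-04-03 — 3 days too early.
The procedure was therefore not followed at step 6.

Step 6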